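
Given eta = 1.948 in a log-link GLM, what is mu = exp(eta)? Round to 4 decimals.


mu = exp(eta) = exp(1.948).
= 7.0146.

7.0146


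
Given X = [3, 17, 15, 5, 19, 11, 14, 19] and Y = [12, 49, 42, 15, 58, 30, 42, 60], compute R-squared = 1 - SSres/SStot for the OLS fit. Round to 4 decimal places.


After computing the OLS fit (b0=0.5721, b1=2.9459):
SSres = 40.1102, SStot = 2304.0000.
R^2 = 1 - 40.1102/2304.0000 = 0.9826.

0.9826


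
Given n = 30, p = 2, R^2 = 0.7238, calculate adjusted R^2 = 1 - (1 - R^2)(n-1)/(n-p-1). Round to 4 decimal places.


Adjusted R^2 = 1 - (1 - R^2) * (n-1)/(n-p-1).
(1 - R^2) = 0.2762.
(n-1)/(n-p-1) = 29/27.
(1 - R^2) * (n-1) = 0.2762 * 29 = 8.0098.
Divide by (n-p-1): 8.0098 / 27 = 0.2967.
Adj R^2 = 1 - 0.2967 = 0.7033.

0.7033


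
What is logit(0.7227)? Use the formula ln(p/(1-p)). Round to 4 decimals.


The odds are p/(1-p) = 0.7227 / 0.2773 = 2.6062.
logit(p) = ln(2.6062) = 0.9579.

0.9579


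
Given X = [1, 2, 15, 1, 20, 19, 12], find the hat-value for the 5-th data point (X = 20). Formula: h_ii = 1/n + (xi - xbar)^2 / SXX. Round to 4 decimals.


Compute xbar = 10.0000 with n = 7 observations.
SXX = 436.0000.
Leverage = 1/7 + (20 - 10.0000)^2/436.0000 = 0.3722.

0.3722


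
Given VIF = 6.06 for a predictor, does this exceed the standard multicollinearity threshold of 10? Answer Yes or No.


Check: VIF = 6.06 vs threshold = 10.
Since 6.06 < 10, the answer is No.

No


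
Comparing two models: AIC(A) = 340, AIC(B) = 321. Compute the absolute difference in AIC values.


|AIC_A - AIC_B| = |340 - 321| = 19.
Model B is preferred (lower AIC).

19


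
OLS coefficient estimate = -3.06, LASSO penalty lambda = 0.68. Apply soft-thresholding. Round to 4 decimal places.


|beta_OLS| = 3.06.
lambda = 0.68.
Since |beta| > lambda, coefficient = sign(beta)*(|beta| - lambda) = -2.3800.
Result = -2.3800.

-2.3800


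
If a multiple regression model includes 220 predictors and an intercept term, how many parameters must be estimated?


Including the intercept, the model has 220 predictor coefficients + 1 intercept.
Total = 221.

221


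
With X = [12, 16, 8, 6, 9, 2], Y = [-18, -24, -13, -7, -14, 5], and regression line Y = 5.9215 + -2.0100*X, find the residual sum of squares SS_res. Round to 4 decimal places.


For each point, residual = actual - predicted.
Residuals: [0.1985, 2.2385, -2.8415, -0.8615, -1.8315, 3.0985].
Sum of squared residuals = 26.8217.

26.8217


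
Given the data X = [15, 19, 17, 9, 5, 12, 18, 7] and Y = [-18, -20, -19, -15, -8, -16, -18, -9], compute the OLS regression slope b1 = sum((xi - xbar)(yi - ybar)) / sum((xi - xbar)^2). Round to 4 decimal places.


The sample means are xbar = 12.7500 and ybar = -15.3750.
Compute S_xx = 197.5000 and S_xy = -158.7500.
Slope b1 = S_xy / S_xx = -158.7500 / 197.5000 = -0.8038.

-0.8038


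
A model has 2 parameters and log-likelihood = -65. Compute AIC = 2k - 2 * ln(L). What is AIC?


Compute:
2k = 2*2 = 4.
-2*loglik = -2*(-65) = 130.
AIC = 4 + 130 = 134.

134


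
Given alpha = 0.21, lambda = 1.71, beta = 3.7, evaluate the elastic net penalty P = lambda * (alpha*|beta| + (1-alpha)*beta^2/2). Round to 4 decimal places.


Compute:
L1 = 0.21 * 3.7 = 0.7770.
L2 = 0.79 * 3.7^2 / 2 = 5.4076.
Penalty = 1.71 * (0.7770 + 5.4076) = 10.5756.

10.5756


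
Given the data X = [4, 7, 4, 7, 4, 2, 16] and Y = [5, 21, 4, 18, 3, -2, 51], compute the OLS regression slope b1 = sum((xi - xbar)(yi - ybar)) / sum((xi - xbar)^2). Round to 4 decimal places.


The sample means are xbar = 6.2857 and ybar = 14.2857.
Compute S_xx = 129.4286 and S_xy = 504.4286.
Slope b1 = S_xy / S_xx = 504.4286 / 129.4286 = 3.8974.

3.8974


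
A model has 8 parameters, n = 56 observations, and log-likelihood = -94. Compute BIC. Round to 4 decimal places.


Compute k*ln(n) = 8*ln(56) = 8*4.025352 = 32.202816.
Then -2*loglik = 188.
BIC = 32.202816 + 188 = 220.202816, which rounds to 220.2028.

220.2028


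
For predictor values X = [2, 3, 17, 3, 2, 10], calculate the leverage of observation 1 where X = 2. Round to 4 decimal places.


n = 6, xbar = 6.1667.
SXX = sum((xi - xbar)^2) = 186.8333.
h = 1/6 + (2 - 6.1667)^2 / 186.8333 = 0.2596.

0.2596


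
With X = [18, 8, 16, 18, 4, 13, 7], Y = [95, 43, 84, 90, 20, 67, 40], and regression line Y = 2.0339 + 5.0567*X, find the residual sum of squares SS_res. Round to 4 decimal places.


Predicted values from Y = 2.0339 + 5.0567*X.
Residuals: [1.9455, 0.5125, 1.0589, -3.0545, -2.2607, -0.7710, 2.5692].
SSres = 26.8049.

26.8049


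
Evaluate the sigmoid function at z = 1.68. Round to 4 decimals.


First, exp(-1.6800) = 0.1864.
Then sigma(z) = 1/(1 + 0.1864) = 0.8429.

0.8429


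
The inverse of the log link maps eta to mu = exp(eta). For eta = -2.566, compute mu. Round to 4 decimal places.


The inverse log link gives:
mu = exp(-2.566) = 0.0768.

0.0768


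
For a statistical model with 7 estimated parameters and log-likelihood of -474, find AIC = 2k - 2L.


AIC = 2*7 - 2*(-474).
= 14 + 948 = 962.

962


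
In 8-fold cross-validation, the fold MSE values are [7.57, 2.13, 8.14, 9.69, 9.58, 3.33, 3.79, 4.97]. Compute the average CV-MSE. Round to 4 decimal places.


Sum of fold MSEs = 49.2000.
Average = 49.2000 / 8 = 6.1500.

6.1500


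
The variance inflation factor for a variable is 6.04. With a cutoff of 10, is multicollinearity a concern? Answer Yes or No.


The threshold is 10.
VIF = 6.04 is < 10.
Multicollinearity indication: No.

No


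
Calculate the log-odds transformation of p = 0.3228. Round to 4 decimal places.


The odds are p/(1-p) = 0.3228 / 0.6772 = 0.4767.
logit(p) = ln(0.4767) = -0.7409.

-0.7409


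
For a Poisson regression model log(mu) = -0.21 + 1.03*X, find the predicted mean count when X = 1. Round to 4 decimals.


eta = -0.21 + 1.03 * 1 = 0.8200.
mu = exp(0.8200) = 2.2705.

2.2705


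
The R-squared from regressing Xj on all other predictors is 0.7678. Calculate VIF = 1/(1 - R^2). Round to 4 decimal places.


Using VIF = 1/(1 - R^2_j):
1 - 0.7678 = 0.2322.
VIF = 4.3066.

4.3066


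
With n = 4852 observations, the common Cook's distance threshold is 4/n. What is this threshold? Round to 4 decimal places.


The threshold is 4/n.
4/4852 = 0.0008.

0.0008


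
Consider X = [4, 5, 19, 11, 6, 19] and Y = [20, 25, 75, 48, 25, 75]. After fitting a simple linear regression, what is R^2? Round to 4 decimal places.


The fitted line is Y = 5.3708 + 3.6840*X.
SSres = 12.2992, SStot = 3233.3333.
R^2 = 1 - SSres/SStot = 0.9962.

0.9962


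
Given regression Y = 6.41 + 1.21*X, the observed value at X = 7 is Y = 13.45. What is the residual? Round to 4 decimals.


Fitted value at X = 7 is yhat = 6.41 + 1.21*7 = 14.8800.
Residual = 13.45 - 14.8800 = -1.4300.

-1.4300


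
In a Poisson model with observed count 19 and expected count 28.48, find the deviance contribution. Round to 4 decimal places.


First: ln(19/28.48) = -0.404763.
Then: 19 * -0.404763 = -7.690497.
y - mu = 19 - 28.48 = -9.48.
D = 2(-7.690497 - -9.48) = 3.579006, which rounds to 3.5790.

3.5790


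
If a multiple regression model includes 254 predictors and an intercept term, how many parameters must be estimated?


Including the intercept, the model has 254 predictor coefficients + 1 intercept.
Total = 255.

255


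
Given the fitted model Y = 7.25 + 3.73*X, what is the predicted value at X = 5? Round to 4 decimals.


Substitute X = 5 into the equation:
Y = 7.25 + 3.73 * 5 = 7.25 + 18.6500 = 25.9000.

25.9000


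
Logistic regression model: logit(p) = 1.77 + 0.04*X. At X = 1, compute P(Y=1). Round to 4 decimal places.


Compute z = 1.77 + (0.04)(1) = 1.8100.
exp(-z) = 0.1637.
P = 1/(1 + 0.1637) = 0.8594.

0.8594


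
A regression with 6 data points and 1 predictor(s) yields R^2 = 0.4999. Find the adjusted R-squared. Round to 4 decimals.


Using the formula:
(1 - 0.4999) = 0.5001.
Multiply by 5/4: 0.5001 * 5 = 2.5005, then 2.5005 / 4 = 0.6251.
Adj R^2 = 1 - 0.6251 = 0.3749.

0.3749


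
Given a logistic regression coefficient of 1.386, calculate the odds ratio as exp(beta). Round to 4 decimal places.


exp(1.386) = 3.9988.
So the odds ratio is 3.9988.

3.9988


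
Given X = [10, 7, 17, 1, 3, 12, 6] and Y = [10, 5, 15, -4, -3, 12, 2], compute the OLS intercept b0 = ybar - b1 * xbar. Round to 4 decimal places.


Compute b1 = 1.3167 from the OLS formula.
With xbar = 8.0000 and ybar = 5.2857, the intercept is:
b0 = 5.2857 - 1.3167 * 8.0000 = -5.2476.

-5.2476


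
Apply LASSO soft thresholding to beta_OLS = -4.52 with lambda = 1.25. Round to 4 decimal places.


Absolute value: |-4.52| = 4.52.
Compare to lambda = 1.25.
Since |beta| > lambda, coefficient = sign(beta)*(|beta| - lambda) = -3.2700.

-3.2700


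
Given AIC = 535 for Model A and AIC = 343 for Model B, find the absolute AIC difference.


Absolute difference = |535 - 343| = 192.
The model with lower AIC (B) is preferred.

192


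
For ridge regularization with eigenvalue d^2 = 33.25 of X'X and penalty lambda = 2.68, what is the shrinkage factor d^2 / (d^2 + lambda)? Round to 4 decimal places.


d^2 + lambda = 33.25 + 2.68 = 35.9300.
Shrinkage factor = 33.25/35.9300 = 0.9254.

0.9254


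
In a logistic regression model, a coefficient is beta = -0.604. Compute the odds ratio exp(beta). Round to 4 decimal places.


The odds ratio is computed as:
OR = e^(-0.604) = 0.5466.

0.5466


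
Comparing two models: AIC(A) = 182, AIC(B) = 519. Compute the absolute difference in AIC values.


|AIC_A - AIC_B| = |182 - 519| = 337.
Model A is preferred (lower AIC).

337


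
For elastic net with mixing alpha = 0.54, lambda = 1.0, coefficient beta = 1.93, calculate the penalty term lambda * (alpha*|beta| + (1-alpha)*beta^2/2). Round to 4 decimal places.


Compute:
L1 = 0.54 * 1.93 = 1.0422.
L2 = 0.46 * 1.93^2 / 2 = 0.8567.
Penalty = 1.0 * (1.0422 + 0.8567) = 1.8989.

1.8989


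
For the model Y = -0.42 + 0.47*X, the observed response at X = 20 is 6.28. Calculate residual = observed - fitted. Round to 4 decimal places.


Fitted value at X = 20 is yhat = -0.42 + 0.47*20 = 8.9800.
Residual = 6.28 - 8.9800 = -2.7000.

-2.7000


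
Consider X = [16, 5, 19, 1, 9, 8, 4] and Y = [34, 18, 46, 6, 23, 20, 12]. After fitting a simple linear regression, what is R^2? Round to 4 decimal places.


After computing the OLS fit (b0=4.6177, b1=2.0432):
SSres = 29.5252, SStot = 1093.4286.
R^2 = 1 - 29.5252/1093.4286 = 0.9730.

0.9730


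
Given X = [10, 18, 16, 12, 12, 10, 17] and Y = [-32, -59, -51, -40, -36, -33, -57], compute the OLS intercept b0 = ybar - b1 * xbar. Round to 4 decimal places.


First find the slope: b1 = -3.3819.
Means: xbar = 13.5714, ybar = -44.0000.
b0 = ybar - b1 * xbar = -44.0000 - -3.3819 * 13.5714 = 1.8966.

1.8966


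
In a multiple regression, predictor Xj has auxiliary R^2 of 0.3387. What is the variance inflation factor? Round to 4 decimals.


VIF = 1 / (1 - 0.3387).
= 1 / 0.6613 = 1.5122.

1.5122


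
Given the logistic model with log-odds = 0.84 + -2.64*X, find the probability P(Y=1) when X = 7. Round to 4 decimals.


z = 0.84 + -2.64 * 7 = -17.6400.
Sigmoid: P = 1 / (1 + exp(17.6400)) = 0.0000.

0.0000


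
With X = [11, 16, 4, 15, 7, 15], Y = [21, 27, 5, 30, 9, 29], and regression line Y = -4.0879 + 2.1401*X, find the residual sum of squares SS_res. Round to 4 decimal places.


For each point, residual = actual - predicted.
Residuals: [1.5468, -3.1537, 0.5275, 1.9864, -1.8928, 0.9864].
Sum of squared residuals = 21.1181.

21.1181


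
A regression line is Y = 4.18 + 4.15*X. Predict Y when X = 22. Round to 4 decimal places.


Predicted value:
Y = 4.18 + (4.15)(22) = 4.18 + 91.3000 = 95.4800.

95.4800


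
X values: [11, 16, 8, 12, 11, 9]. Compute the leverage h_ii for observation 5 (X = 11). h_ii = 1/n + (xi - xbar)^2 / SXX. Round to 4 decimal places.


n = 6, xbar = 11.1667.
SXX = sum((xi - xbar)^2) = 38.8333.
h = 1/6 + (11 - 11.1667)^2 / 38.8333 = 0.1674.

0.1674


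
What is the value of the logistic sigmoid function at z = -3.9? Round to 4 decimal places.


First, exp(3.9000) = 49.4024.
Then sigma(z) = 1/(1 + 49.4024) = 0.0198.

0.0198


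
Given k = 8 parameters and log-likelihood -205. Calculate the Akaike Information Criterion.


Compute:
2k = 2*8 = 16.
-2*loglik = -2*(-205) = 410.
AIC = 16 + 410 = 426.

426


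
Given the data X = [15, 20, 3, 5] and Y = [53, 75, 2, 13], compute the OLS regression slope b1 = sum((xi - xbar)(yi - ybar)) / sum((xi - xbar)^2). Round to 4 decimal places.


Calculate xbar = 10.7500, ybar = 35.7500.
S_xx = 196.7500, S_xy = 828.7500.
Using b1 = S_xy / S_xx = 828.7500 / 196.7500, we get b1 = 4.2122.

4.2122


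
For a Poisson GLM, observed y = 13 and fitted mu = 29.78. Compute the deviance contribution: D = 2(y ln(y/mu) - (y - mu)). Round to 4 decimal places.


Compute y*ln(y/mu) = 13*ln(13/29.78) = 13*-0.828888 = -10.775544.
y - mu = -16.78.
D = 2*(-10.775544 - (-16.78)) = 12.008912, which rounds to 12.0089.

12.0089


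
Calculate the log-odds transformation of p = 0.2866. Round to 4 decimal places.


1 - p = 0.7134.
p/(1-p) = 0.4017.
logit = ln(0.4017) = -0.9120.

-0.9120


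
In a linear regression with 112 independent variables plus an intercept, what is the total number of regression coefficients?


Including the intercept, the model has 112 predictor coefficients + 1 intercept.
Total = 113.

113


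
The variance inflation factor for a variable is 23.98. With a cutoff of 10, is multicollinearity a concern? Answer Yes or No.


Compare VIF = 23.98 to the threshold of 10.
23.98 >= 10, so the answer is Yes.

Yes


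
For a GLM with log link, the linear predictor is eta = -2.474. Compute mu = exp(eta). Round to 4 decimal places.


Apply the inverse link:
mu = e^-2.474 = 0.0842.

0.0842


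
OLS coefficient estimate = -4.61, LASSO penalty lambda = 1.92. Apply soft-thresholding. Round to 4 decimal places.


Check: |-4.61| = 4.61 vs lambda = 1.92.
Since |beta| > lambda, coefficient = sign(beta)*(|beta| - lambda) = -2.6900.
Soft-thresholded coefficient = -2.6900.

-2.6900


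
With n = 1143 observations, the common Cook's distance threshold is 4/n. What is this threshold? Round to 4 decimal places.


Using the rule of thumb:
Threshold = 4 / 1143 = 0.0035.

0.0035


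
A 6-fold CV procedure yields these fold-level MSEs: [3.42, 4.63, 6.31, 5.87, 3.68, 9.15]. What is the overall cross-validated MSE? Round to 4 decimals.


Add all fold MSEs: 33.0600.
Divide by k = 6: 33.0600/6 = 5.5100.

5.5100


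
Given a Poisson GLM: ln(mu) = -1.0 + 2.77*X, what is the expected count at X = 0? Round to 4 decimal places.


Linear predictor: eta = -1.0 + (2.77)(0) = -1.0000.
Expected count: mu = exp(-1.0000) = 0.3679.

0.3679


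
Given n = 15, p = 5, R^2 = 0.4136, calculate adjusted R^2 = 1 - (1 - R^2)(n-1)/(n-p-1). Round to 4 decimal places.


Using the formula:
(1 - 0.4136) = 0.5864.
Multiply by 14/9: 0.5864 * 14 = 8.2096, then 8.2096 / 9 = 0.9122.
Adj R^2 = 1 - 0.9122 = 0.0878.

0.0878


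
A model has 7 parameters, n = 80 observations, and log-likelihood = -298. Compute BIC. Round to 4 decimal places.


Compute k*ln(n) = 7*ln(80) = 7*4.382027 = 30.674189.
Then -2*loglik = 596.
BIC = 30.674189 + 596 = 626.674189, which rounds to 626.6742.

626.6742


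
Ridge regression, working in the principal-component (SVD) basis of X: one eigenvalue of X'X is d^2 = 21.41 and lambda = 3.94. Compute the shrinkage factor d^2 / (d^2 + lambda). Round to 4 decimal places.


Denominator = d^2 + lambda = 21.41 + 3.94 = 25.3500.
Shrinkage = 21.41 / 25.3500 = 0.8446.

0.8446


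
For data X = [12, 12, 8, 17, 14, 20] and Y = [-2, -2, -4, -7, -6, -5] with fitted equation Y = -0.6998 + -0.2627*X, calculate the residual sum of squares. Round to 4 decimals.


Compute predicted values, then residuals = yi - yhat_i.
Residuals: [1.8522, 1.8522, -1.1986, -1.8343, -1.6224, 0.9538].
SSres = sum(residual^2) = 15.2045.

15.2045


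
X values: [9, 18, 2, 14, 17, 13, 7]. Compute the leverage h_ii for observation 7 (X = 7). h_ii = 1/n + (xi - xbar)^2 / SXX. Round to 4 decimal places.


Compute xbar = 11.4286 with n = 7 observations.
SXX = 197.7143.
Leverage = 1/7 + (7 - 11.4286)^2/197.7143 = 0.2421.

0.2421


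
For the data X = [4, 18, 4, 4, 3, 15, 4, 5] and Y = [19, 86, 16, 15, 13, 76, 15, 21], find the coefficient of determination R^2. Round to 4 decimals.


The fitted line is Y = -3.8282 + 5.1162*X.
SSres = 28.7452, SStot = 6333.8750.
R^2 = 1 - SSres/SStot = 0.9955.

0.9955


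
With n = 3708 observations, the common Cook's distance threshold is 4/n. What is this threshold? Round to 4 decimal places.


Using the rule of thumb:
Threshold = 4 / 3708 = 0.0011.

0.0011


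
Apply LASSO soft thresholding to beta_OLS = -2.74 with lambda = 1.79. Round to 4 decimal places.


|beta_OLS| = 2.74.
lambda = 1.79.
Since |beta| > lambda, coefficient = sign(beta)*(|beta| - lambda) = -0.9500.
Result = -0.9500.

-0.9500


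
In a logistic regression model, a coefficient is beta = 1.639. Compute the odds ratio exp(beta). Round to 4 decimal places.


The odds ratio is computed as:
OR = e^(1.639) = 5.1500.

5.1500


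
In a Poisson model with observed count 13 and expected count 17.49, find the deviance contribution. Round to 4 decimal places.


Compute y*ln(y/mu) = 13*ln(13/17.49) = 13*-0.296680 = -3.856840.
y - mu = -4.49.
D = 2*(-3.856840 - (-4.49)) = 1.266320, which rounds to 1.2663.

1.2663


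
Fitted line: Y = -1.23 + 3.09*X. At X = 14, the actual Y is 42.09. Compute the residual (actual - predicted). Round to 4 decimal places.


Fitted value at X = 14 is yhat = -1.23 + 3.09*14 = 42.0300.
Residual = 42.09 - 42.0300 = 0.0600.

0.0600


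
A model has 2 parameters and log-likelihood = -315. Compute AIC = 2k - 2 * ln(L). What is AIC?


AIC = 2*2 - 2*(-315).
= 4 + 630 = 634.

634


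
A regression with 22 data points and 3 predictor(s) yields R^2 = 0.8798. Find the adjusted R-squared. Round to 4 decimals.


Using the formula:
(1 - 0.8798) = 0.1202.
Multiply by 21/18: 0.1202 * 21 = 2.5242, then 2.5242 / 18 = 0.1402.
Adj R^2 = 1 - 0.1402 = 0.8598.

0.8598


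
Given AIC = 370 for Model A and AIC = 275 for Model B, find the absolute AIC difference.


|AIC_A - AIC_B| = |370 - 275| = 95.
Model B is preferred (lower AIC).

95


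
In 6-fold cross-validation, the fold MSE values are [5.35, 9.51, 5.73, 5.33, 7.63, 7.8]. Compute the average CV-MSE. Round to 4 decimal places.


Sum of fold MSEs = 41.3500.
Average = 41.3500 / 6 = 6.8917.

6.8917


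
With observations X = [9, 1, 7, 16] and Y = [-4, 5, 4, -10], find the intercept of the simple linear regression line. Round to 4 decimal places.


Compute b1 = -1.0610 from the OLS formula.
With xbar = 8.2500 and ybar = -1.2500, the intercept is:
b0 = -1.2500 - -1.0610 * 8.2500 = 7.5033.

7.5033


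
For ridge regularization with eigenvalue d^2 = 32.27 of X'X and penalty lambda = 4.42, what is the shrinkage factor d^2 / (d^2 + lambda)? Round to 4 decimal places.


Denominator = d^2 + lambda = 32.27 + 4.42 = 36.6900.
Shrinkage = 32.27 / 36.6900 = 0.8795.

0.8795


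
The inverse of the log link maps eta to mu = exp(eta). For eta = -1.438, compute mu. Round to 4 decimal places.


mu = exp(eta) = exp(-1.438).
= 0.2374.

0.2374


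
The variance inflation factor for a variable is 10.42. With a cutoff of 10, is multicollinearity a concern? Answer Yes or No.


The threshold is 10.
VIF = 10.42 is >= 10.
Multicollinearity indication: Yes.

Yes


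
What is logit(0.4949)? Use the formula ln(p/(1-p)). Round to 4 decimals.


Compute the odds: 0.4949/0.5051 = 0.9798.
Take the natural log: ln(0.9798) = -0.0204.

-0.0204


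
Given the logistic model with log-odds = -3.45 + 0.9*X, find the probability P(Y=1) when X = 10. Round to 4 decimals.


z = -3.45 + 0.9 * 10 = 5.5500.
Sigmoid: P = 1 / (1 + exp(-5.5500)) = 0.9961.

0.9961


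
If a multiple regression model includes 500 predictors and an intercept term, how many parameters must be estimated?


Each predictor gets one coefficient, plus one intercept.
Total parameters = 500 + 1 = 501.

501


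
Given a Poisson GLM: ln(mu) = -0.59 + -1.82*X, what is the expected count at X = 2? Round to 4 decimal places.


eta = -0.59 + -1.82 * 2 = -4.2300.
mu = exp(-4.2300) = 0.0146.

0.0146


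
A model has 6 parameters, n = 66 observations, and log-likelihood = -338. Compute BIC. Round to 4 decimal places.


ln(66) = 4.189655.
k * ln(n) = 6 * 4.189655 = 25.137930.
-2L = 676.
BIC = 25.137930 + 676 = 701.137930, which rounds to 701.1379.

701.1379


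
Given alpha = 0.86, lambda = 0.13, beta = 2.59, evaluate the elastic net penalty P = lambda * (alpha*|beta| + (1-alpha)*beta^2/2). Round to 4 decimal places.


L1 component = 0.86 * |2.59| = 2.2274.
L2 component = 0.14 * 2.59^2 / 2 = 0.4696.
Penalty = 0.13 * (2.2274 + 0.4696) = 0.13 * 2.6970 = 0.3506.

0.3506


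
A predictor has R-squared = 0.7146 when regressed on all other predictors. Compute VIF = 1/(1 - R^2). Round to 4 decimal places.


Using VIF = 1/(1 - R^2_j):
1 - 0.7146 = 0.2854.
VIF = 3.5039.

3.5039


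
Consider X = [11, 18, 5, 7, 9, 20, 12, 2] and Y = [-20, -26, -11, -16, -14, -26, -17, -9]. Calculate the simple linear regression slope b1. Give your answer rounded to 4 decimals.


The sample means are xbar = 10.5000 and ybar = -17.3750.
Compute S_xx = 266.0000 and S_xy = -263.5000.
Slope b1 = S_xy / S_xx = -263.5000 / 266.0000 = -0.9906.

-0.9906


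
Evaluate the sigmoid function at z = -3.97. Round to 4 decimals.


Compute exp(3.9700) = 52.9845.
Sigmoid = 1 / (1 + 52.9845) = 1 / 53.9845 = 0.0185.

0.0185


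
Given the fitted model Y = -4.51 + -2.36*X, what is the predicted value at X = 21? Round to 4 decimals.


Predicted value:
Y = -4.51 + (-2.36)(21) = -4.51 + -49.5600 = -54.0700.

-54.0700


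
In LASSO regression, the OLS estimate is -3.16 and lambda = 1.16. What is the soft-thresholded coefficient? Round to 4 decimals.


|beta_OLS| = 3.16.
lambda = 1.16.
Since |beta| > lambda, coefficient = sign(beta)*(|beta| - lambda) = -2.0000.
Result = -2.0000.

-2.0000


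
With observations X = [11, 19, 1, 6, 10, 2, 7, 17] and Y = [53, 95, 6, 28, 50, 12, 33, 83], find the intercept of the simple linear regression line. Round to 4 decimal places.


Compute b1 = 4.8936 from the OLS formula.
With xbar = 9.1250 and ybar = 45.0000, the intercept is:
b0 = 45.0000 - 4.8936 * 9.1250 = 0.3459.

0.3459


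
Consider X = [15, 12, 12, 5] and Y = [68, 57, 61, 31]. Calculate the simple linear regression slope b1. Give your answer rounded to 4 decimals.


The sample means are xbar = 11.0000 and ybar = 54.2500.
Compute S_xx = 54.0000 and S_xy = 204.0000.
Slope b1 = S_xy / S_xx = 204.0000 / 54.0000 = 3.7778.

3.7778


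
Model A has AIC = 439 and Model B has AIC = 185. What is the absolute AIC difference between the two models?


|AIC_A - AIC_B| = |439 - 185| = 254.
Model B is preferred (lower AIC).

254


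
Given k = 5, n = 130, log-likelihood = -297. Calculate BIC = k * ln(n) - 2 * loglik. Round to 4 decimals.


k * ln(n) = 5 * ln(130) = 5 * 4.867534 = 24.337670.
-2 * loglik = -2 * (-297) = 594.
BIC = 24.337670 + 594 = 618.337670, which rounds to 618.3377.

618.3377


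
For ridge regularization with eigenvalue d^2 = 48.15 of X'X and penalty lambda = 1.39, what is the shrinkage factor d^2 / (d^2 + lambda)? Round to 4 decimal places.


Compute the denominator: 48.15 + 1.39 = 49.5400.
Shrinkage factor = 48.15 / 49.5400 = 0.9719.

0.9719


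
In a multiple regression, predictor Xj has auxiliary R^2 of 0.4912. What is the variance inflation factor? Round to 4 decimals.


VIF = 1 / (1 - 0.4912).
= 1 / 0.5088 = 1.9654.

1.9654


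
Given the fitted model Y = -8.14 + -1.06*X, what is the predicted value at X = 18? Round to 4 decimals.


Plug X = 18 into Y = -8.14 + -1.06*X:
Y = -8.14 + -19.0800 = -27.2200.

-27.2200


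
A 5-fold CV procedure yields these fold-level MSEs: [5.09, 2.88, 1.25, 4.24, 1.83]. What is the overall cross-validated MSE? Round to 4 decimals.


Add all fold MSEs: 15.2900.
Divide by k = 5: 15.2900/5 = 3.0580.

3.0580


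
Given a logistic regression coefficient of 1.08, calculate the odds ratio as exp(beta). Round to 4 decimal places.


Odds ratio = exp(beta) = exp(1.08).
= 2.9447.

2.9447


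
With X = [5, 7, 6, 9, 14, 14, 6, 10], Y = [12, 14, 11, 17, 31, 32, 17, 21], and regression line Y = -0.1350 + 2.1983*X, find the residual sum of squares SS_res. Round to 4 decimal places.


Predicted values from Y = -0.1350 + 2.1983*X.
Residuals: [1.1435, -1.2531, -2.0548, -2.6497, 0.3588, 1.3588, 3.9452, -0.8480].
SSres = 32.3797.

32.3797


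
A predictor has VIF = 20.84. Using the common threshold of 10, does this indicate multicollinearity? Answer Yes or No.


The threshold is 10.
VIF = 20.84 is >= 10.
Multicollinearity indication: Yes.

Yes


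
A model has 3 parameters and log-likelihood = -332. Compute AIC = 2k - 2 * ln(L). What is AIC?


Compute:
2k = 2*3 = 6.
-2*loglik = -2*(-332) = 664.
AIC = 6 + 664 = 670.

670


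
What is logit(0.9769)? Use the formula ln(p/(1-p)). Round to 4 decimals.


Compute the odds: 0.9769/0.0231 = 42.2900.
Take the natural log: ln(42.2900) = 3.7446.

3.7446


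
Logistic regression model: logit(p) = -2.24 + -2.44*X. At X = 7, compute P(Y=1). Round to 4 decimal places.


Linear predictor: z = -2.24 + -2.44 * 7 = -19.3200.
P = 1/(1 + exp(19.3200)) = 1/(1 + 245792932.0990) = 0.0000.

0.0000


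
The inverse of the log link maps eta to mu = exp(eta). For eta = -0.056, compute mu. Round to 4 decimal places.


The inverse log link gives:
mu = exp(-0.056) = 0.9455.

0.9455


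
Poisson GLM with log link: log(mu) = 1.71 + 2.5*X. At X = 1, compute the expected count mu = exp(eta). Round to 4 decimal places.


Compute eta = 1.71 + 2.5 * 1 = 4.2100.
Apply inverse link: mu = e^4.2100 = 67.3565.

67.3565


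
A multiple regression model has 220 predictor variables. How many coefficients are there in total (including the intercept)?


Including the intercept, the model has 220 predictor coefficients + 1 intercept.
Total = 221.

221


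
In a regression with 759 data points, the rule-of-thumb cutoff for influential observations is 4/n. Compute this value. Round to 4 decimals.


The threshold is 4/n.
4/759 = 0.0053.

0.0053


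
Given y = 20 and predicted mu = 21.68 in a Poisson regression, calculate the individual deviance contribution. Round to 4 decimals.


y/mu = 20/21.68 = 0.922509 (approx.), and ln(20/21.68) = -0.080658.
y * ln(y/mu) = 20 * -0.080658 = -1.613160.
y - mu = -1.68.
D = 2 * (-1.613160 - -1.68) = 0.133680, which rounds to 0.1337.

0.1337


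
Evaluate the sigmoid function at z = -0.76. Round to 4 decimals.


First, exp(0.7600) = 2.1383.
Then sigma(z) = 1/(1 + 2.1383) = 0.3186.

0.3186


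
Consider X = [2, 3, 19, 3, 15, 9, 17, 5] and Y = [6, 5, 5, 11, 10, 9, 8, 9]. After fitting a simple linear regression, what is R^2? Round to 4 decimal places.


The fitted line is Y = 8.0883 + -0.0234*X.
SSres = 36.6909, SStot = 36.8750.
R^2 = 1 - SSres/SStot = 0.0050.

0.0050


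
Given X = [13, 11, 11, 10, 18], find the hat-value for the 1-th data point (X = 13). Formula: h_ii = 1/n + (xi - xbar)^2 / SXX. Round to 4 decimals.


Compute xbar = 12.6000 with n = 5 observations.
SXX = 41.2000.
Leverage = 1/5 + (13 - 12.6000)^2/41.2000 = 0.2039.

0.2039


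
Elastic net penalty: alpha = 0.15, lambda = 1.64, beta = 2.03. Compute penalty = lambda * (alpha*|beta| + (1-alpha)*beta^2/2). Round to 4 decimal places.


L1 component = 0.15 * |2.03| = 0.3045.
L2 component = 0.85 * 2.03^2 / 2 = 1.7514.
Penalty = 1.64 * (0.3045 + 1.7514) = 1.64 * 2.0559 = 3.3716.

3.3716


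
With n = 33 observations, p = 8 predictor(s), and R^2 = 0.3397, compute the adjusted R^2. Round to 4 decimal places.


Using the formula:
(1 - 0.3397) = 0.6603.
Multiply by 32/24: 0.6603 * 32 = 21.1296, then 21.1296 / 24 = 0.8804.
Adj R^2 = 1 - 0.8804 = 0.1196.

0.1196


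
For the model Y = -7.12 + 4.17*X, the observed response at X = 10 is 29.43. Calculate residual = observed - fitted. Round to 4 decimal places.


Predicted = -7.12 + 4.17 * 10 = 34.5800.
Residual = 29.43 - 34.5800 = -5.1500.

-5.1500


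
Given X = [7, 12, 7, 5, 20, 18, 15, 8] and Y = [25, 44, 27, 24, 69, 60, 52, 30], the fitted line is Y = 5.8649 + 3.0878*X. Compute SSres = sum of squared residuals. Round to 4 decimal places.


Predicted values from Y = 5.8649 + 3.0878*X.
Residuals: [-2.4795, 1.0815, -0.4795, 2.6961, 1.3791, -1.4453, -0.1819, -0.5673].
SSres = 19.1622.

19.1622


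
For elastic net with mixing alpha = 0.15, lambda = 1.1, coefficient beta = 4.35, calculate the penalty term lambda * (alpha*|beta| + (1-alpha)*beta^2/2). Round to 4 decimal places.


alpha * |beta| = 0.15 * 4.35 = 0.6525.
(1-alpha) * beta^2/2 = 0.85 * 18.9225/2 = 8.0421.
Total = 1.1 * (0.6525 + 8.0421) = 9.5640.

9.5640


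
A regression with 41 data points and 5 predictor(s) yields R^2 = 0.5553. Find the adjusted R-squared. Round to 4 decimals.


Using the formula:
(1 - 0.5553) = 0.4447.
Multiply by 40/35: 0.4447 * 40 = 17.7880, then 17.7880 / 35 = 0.5082.
Adj R^2 = 1 - 0.5082 = 0.4918.

0.4918


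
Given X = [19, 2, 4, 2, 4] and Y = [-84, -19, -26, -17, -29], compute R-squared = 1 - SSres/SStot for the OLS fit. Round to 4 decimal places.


The fitted line is Y = -11.1561 + -3.8458*X.
SSres = 9.8343, SStot = 3098.0000.
R^2 = 1 - SSres/SStot = 0.9968.

0.9968


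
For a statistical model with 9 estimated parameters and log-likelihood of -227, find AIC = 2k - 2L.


AIC = 2k - 2*loglik = 2(9) - 2(-227).
= 18 + 454 = 472.

472


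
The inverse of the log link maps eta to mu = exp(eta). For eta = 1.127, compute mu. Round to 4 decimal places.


mu = exp(eta) = exp(1.127).
= 3.0864.

3.0864


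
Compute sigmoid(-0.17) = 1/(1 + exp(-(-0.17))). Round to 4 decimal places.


First, exp(0.1700) = 1.1853.
Then sigma(z) = 1/(1 + 1.1853) = 0.4576.

0.4576


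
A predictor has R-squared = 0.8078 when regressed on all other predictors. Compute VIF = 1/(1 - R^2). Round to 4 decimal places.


VIF = 1 / (1 - 0.8078).
= 1 / 0.1922 = 5.2029.

5.2029


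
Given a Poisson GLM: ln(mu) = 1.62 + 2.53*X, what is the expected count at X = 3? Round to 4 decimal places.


Compute eta = 1.62 + 2.53 * 3 = 9.2100.
Apply inverse link: mu = e^9.2100 = 9996.5969.

9996.5969


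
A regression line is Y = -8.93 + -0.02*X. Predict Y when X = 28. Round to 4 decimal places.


Plug X = 28 into Y = -8.93 + -0.02*X:
Y = -8.93 + -0.5600 = -9.4900.

-9.4900


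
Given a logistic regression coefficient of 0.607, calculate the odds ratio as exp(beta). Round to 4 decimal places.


The odds ratio is computed as:
OR = e^(0.607) = 1.8349.

1.8349


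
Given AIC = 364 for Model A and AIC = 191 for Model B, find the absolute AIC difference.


Absolute difference = |364 - 191| = 173.
The model with lower AIC (B) is preferred.

173


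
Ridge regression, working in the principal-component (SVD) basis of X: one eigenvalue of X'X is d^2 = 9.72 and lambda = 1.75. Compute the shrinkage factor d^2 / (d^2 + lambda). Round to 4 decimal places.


Compute the denominator: 9.72 + 1.75 = 11.4700.
Shrinkage factor = 9.72 / 11.4700 = 0.8474.

0.8474


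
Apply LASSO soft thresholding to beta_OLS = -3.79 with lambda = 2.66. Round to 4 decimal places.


|beta_OLS| = 3.79.
lambda = 2.66.
Since |beta| > lambda, coefficient = sign(beta)*(|beta| - lambda) = -1.1300.
Result = -1.1300.

-1.1300


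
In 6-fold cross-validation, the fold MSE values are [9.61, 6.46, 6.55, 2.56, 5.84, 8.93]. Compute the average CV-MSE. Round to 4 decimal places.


Add all fold MSEs: 39.9500.
Divide by k = 6: 39.9500/6 = 6.6583.

6.6583


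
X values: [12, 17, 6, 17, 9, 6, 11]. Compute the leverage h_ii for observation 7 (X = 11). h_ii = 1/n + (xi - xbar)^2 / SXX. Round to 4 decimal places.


n = 7, xbar = 11.1429.
SXX = sum((xi - xbar)^2) = 126.8571.
h = 1/7 + (11 - 11.1429)^2 / 126.8571 = 0.1430.

0.1430


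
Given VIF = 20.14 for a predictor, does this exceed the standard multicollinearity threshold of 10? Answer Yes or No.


Compare VIF = 20.14 to the threshold of 10.
20.14 >= 10, so the answer is Yes.

Yes


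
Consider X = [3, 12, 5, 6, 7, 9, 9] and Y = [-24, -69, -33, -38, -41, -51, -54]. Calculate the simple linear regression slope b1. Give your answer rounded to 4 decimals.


The sample means are xbar = 7.2857 and ybar = -44.2857.
Compute S_xx = 53.4286 and S_xy = -266.4286.
Slope b1 = S_xy / S_xx = -266.4286 / 53.4286 = -4.9866.

-4.9866


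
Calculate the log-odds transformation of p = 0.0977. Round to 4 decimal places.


The odds are p/(1-p) = 0.0977 / 0.9023 = 0.1083.
logit(p) = ln(0.1083) = -2.2230.

-2.2230


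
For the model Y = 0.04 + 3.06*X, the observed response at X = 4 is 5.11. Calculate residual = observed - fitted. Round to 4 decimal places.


Predicted = 0.04 + 3.06 * 4 = 12.2800.
Residual = 5.11 - 12.2800 = -7.1700.

-7.1700


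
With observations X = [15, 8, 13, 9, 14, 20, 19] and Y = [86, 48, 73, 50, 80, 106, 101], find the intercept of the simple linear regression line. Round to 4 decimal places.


The slope is b1 = 4.9677.
Sample means are xbar = 14.0000 and ybar = 77.7143.
Intercept: b0 = 77.7143 - (4.9677)(14.0000) = 8.1659.

8.1659


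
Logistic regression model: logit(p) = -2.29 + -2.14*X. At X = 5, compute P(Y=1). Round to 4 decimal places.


z = -2.29 + -2.14 * 5 = -12.9900.
Sigmoid: P = 1 / (1 + exp(12.9900)) = 0.0000.

0.0000


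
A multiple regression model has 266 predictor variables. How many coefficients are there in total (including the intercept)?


Total coefficients = number of predictors + 1 (for the intercept).
= 266 + 1 = 267.

267


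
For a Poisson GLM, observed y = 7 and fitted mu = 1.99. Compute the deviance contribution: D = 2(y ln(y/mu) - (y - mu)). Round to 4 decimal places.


Compute y*ln(y/mu) = 7*ln(7/1.99) = 7*1.257776 = 8.804432.
y - mu = 5.01.
D = 2*(8.804432 - (5.01)) = 7.588864, which rounds to 7.5889.

7.5889


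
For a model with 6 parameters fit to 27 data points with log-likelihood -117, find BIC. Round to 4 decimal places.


ln(27) = 3.295837.
k * ln(n) = 6 * 3.295837 = 19.775022.
-2L = 234.
BIC = 19.775022 + 234 = 253.775022, which rounds to 253.7750.

253.7750


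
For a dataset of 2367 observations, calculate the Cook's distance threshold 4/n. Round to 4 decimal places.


Cook's distance cutoff = 4/n = 4/2367.
= 0.0017.

0.0017


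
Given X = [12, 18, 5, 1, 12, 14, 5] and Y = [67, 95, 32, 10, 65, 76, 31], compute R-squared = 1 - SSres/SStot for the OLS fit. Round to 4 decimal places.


The fitted line is Y = 6.0518 + 4.9797*X.
SSres = 4.7671, SStot = 5403.4286.
R^2 = 1 - SSres/SStot = 0.9991.

0.9991


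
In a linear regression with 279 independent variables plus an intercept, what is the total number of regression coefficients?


Including the intercept, the model has 279 predictor coefficients + 1 intercept.
Total = 280.

280


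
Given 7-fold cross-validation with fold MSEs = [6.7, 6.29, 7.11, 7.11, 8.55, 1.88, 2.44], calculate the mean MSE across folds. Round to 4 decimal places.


Total MSE across folds = 40.0800.
CV-MSE = 40.0800/7 = 5.7257.

5.7257


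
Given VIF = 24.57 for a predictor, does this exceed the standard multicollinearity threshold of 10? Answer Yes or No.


Check: VIF = 24.57 vs threshold = 10.
Since 24.57 >= 10, the answer is Yes.

Yes


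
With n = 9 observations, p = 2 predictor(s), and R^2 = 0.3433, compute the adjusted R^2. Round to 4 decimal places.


Adjusted R^2 = 1 - (1 - R^2) * (n-1)/(n-p-1).
(1 - R^2) = 0.6567.
(n-1)/(n-p-1) = 8/6.
(1 - R^2) * (n-1) = 0.6567 * 8 = 5.2536.
Divide by (n-p-1): 5.2536 / 6 = 0.8756.
Adj R^2 = 1 - 0.8756 = 0.1244.

0.1244


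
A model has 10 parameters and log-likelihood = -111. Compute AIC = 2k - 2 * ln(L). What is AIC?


AIC = 2*10 - 2*(-111).
= 20 + 222 = 242.

242


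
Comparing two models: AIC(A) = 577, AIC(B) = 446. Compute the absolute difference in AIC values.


Absolute difference = |577 - 446| = 131.
The model with lower AIC (B) is preferred.

131


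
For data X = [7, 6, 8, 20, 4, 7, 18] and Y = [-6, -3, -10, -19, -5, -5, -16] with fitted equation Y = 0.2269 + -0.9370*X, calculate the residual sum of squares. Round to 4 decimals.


Compute predicted values, then residuals = yi - yhat_i.
Residuals: [0.3321, 2.3951, -2.7309, -0.4869, -1.4789, 1.3321, 0.6391].
SSres = sum(residual^2) = 17.9118.

17.9118


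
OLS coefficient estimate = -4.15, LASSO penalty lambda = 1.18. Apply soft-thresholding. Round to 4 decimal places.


Check: |-4.15| = 4.15 vs lambda = 1.18.
Since |beta| > lambda, coefficient = sign(beta)*(|beta| - lambda) = -2.9700.
Soft-thresholded coefficient = -2.9700.

-2.9700


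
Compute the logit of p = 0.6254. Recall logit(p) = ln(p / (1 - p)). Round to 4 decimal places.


The odds are p/(1-p) = 0.6254 / 0.3746 = 1.6695.
logit(p) = ln(1.6695) = 0.5125.

0.5125


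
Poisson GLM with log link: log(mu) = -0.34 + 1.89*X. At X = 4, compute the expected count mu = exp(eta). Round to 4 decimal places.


eta = -0.34 + 1.89 * 4 = 7.2200.
mu = exp(7.2200) = 1366.4891.

1366.4891


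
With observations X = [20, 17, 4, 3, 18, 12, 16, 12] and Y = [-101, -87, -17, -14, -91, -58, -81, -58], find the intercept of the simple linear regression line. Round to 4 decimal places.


The slope is b1 = -5.2247.
Sample means are xbar = 12.7500 and ybar = -63.3750.
Intercept: b0 = -63.3750 - (-5.2247)(12.7500) = 3.2398.

3.2398


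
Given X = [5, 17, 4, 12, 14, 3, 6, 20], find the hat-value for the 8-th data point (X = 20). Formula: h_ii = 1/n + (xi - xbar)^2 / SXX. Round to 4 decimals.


n = 8, xbar = 10.1250.
SXX = sum((xi - xbar)^2) = 294.8750.
h = 1/8 + (20 - 10.1250)^2 / 294.8750 = 0.4557.

0.4557


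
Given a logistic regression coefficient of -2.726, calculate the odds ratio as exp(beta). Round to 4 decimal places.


exp(-2.726) = 0.0655.
So the odds ratio is 0.0655.

0.0655


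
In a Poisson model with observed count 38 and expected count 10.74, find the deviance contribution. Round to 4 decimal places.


y/mu = 38/10.74 = 3.538175 (approx.), and ln(38/10.74) = 1.263611.
y * ln(y/mu) = 38 * 1.263611 = 48.017218.
y - mu = 27.26.
D = 2 * (48.017218 - 27.26) = 41.514436, which rounds to 41.5144.

41.5144


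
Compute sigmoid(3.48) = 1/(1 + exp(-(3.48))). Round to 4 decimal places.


First, exp(-3.4800) = 0.0308.
Then sigma(z) = 1/(1 + 0.0308) = 0.9701.

0.9701


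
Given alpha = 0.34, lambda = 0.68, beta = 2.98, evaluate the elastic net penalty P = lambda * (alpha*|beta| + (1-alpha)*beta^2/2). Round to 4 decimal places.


Compute:
L1 = 0.34 * 2.98 = 1.0132.
L2 = 0.66 * 2.98^2 / 2 = 2.9305.
Penalty = 0.68 * (1.0132 + 2.9305) = 2.6817.

2.6817


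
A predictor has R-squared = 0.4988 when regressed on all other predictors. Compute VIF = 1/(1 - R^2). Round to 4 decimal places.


Using VIF = 1/(1 - R^2_j):
1 - 0.4988 = 0.5012.
VIF = 1.9952.

1.9952


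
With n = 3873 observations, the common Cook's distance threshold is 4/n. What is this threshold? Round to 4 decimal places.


Cook's distance cutoff = 4/n = 4/3873.
= 0.0010.

0.0010


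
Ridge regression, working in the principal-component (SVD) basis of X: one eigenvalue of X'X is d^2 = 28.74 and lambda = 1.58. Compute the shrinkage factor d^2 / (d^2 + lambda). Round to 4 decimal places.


Denominator = d^2 + lambda = 28.74 + 1.58 = 30.3200.
Shrinkage = 28.74 / 30.3200 = 0.9479.

0.9479
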